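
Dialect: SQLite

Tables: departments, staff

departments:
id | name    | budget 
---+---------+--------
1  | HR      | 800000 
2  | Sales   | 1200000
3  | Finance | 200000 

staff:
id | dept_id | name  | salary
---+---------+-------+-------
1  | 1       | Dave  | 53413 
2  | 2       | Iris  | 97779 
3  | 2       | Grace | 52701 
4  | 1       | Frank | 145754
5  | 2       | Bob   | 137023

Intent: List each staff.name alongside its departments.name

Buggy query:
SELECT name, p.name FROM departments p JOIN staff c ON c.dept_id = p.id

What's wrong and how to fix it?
Bug: 'name' exists in both joined tables, so the database can't tell which one is meant

Fix: Qualify the column with its table alias (c.name)

Corrected query:
SELECT c.name, p.name FROM departments p JOIN staff c ON c.dept_id = p.id

Result:
name  | name 
------+------
Dave  | HR   
Iris  | Sales
Grace | Sales
Frank | HR   
Bob   | Sales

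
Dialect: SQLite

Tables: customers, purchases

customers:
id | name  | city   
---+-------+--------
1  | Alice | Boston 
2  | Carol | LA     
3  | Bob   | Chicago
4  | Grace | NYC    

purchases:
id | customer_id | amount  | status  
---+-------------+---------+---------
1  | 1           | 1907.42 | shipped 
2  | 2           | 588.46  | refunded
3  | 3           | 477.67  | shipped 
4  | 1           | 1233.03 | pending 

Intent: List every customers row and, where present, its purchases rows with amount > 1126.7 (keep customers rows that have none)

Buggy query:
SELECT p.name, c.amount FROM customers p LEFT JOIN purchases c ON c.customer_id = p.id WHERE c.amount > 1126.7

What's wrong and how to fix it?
Bug: Filtering c.amount in WHERE discards the NULL rows produced by LEFT JOIN, turning it into an inner join

Fix: Put 'c.amount > 1126.7' in the JOIN's ON clause instead of WHERE

Corrected query:
SELECT p.name, c.amount FROM customers p LEFT JOIN purchases c ON c.customer_id = p.id AND c.amount > 1126.7

Result:
name  | amount 
------+--------
Alice | 1233.03
Alice | 1907.42
Carol | NULL   
Bob   | NULL   
Grace | NULL   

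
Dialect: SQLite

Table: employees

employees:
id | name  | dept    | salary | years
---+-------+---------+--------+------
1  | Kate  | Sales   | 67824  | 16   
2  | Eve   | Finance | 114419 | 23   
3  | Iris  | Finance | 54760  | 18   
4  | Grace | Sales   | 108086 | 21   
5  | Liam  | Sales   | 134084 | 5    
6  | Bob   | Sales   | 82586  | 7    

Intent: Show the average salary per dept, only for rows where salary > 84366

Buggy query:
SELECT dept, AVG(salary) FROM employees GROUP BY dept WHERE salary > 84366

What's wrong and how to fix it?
Bug: WHERE cannot follow GROUP BY

Fix: Place WHERE between FROM and GROUP BY

Corrected query:
SELECT dept, AVG(salary) FROM employees WHERE salary > 84366 GROUP BY dept

Result:
dept    | AVG(salary)
--------+------------
Finance | 114419     
Sales   | 121085     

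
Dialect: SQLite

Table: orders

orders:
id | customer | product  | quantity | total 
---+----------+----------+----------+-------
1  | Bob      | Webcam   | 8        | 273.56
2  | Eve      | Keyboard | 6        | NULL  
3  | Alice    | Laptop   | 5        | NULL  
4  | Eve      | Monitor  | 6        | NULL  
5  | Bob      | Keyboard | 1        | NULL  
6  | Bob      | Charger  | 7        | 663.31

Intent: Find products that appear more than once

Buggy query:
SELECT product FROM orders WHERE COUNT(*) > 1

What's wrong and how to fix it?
Bug: COUNT(*) is an aggregate and cannot be used in WHERE

Fix: Group first, then use HAVING for the count condition

Corrected query:
SELECT product FROM orders GROUP BY product HAVING COUNT(*) > 1

Result:
product 
--------
Keyboard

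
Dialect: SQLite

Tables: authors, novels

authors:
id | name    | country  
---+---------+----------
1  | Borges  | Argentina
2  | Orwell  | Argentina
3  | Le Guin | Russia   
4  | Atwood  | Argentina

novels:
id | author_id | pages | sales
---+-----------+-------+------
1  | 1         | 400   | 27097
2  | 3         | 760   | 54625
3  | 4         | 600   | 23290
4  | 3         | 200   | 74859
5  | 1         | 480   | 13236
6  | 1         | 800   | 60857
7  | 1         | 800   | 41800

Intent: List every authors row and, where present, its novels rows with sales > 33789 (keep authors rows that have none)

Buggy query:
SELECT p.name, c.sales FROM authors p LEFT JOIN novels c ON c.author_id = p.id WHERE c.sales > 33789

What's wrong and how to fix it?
Bug: A WHERE condition on the right-hand table after LEFT JOIN drops unmatched parents

Fix: Put 'c.sales > 33789' in the JOIN's ON clause instead of WHERE

Corrected query:
SELECT p.name, c.sales FROM authors p LEFT JOIN novels c ON c.author_id = p.id AND c.sales > 33789

Result:
name    | sales
--------+------
Borges  | 41800
Borges  | 60857
Orwell  | NULL 
Le Guin | 54625
Le Guin | 74859
Atwood  | NULL 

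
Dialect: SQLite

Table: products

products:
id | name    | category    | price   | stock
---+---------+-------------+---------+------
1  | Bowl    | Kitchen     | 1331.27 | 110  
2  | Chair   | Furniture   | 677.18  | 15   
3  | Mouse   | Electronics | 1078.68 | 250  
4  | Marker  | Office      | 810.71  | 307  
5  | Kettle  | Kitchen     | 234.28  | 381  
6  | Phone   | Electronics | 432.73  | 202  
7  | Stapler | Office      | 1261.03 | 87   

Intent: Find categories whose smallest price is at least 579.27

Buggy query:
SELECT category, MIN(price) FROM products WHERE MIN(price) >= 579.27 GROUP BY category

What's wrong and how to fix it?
Bug: MIN() in WHERE is a misuse of aggregate

Fix: Replace WHERE with HAVING after the GROUP BY

Corrected query:
SELECT category, MIN(price) FROM products GROUP BY category HAVING MIN(price) >= 579.27

Result:
category  | MIN(price)
----------+-----------
Furniture | 677.18    
Office    | 810.71    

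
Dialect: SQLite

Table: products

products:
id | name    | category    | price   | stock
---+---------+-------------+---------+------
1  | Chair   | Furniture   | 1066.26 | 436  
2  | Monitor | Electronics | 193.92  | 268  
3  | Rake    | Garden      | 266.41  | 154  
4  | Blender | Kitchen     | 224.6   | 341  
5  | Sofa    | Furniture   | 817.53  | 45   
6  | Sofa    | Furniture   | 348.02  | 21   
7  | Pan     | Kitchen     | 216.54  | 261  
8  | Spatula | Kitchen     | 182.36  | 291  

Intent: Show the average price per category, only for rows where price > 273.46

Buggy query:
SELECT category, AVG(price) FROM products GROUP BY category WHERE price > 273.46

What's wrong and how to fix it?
Bug: WHERE cannot follow GROUP BY

Fix: Place WHERE between FROM and GROUP BY

Corrected query:
SELECT category, AVG(price) FROM products WHERE price > 273.46 GROUP BY category

Result:
category  | AVG(price)
----------+-----------
Furniture | 743.936667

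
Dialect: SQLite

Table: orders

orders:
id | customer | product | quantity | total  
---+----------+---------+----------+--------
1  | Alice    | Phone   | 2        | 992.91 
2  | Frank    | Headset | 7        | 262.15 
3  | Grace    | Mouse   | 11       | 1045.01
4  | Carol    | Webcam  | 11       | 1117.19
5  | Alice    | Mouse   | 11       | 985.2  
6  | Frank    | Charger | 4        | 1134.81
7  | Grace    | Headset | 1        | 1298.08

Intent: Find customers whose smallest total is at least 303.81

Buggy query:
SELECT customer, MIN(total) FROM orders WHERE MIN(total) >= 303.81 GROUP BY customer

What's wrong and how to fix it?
Bug: Aggregates like MIN are computed per group after WHERE runs

Fix: Use HAVING for the per-group MIN condition

Corrected query:
SELECT customer, MIN(total) FROM orders GROUP BY customer HAVING MIN(total) >= 303.81

Result:
customer | MIN(total)
---------+-----------
Alice    | 985.2     
Carol    | 1117.19   
Grace    | 1045.01   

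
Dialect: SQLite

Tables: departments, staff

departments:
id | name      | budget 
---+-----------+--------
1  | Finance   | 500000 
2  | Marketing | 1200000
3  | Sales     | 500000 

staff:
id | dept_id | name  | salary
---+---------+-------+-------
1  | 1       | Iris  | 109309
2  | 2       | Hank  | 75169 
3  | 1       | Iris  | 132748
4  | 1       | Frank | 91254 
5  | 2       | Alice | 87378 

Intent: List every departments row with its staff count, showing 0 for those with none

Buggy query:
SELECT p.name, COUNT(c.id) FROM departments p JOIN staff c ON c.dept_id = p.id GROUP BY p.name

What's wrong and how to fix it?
Bug: An inner join excludes parents with zero children

Fix: Switch to LEFT JOIN to retain unmatched parent rows

Corrected query:
SELECT p.name, COUNT(c.id) FROM departments p LEFT JOIN staff c ON c.dept_id = p.id GROUP BY p.name

Result:
name      | COUNT(c.id)
----------+------------
Finance   | 3          
Marketing | 2          
Sales     | 0          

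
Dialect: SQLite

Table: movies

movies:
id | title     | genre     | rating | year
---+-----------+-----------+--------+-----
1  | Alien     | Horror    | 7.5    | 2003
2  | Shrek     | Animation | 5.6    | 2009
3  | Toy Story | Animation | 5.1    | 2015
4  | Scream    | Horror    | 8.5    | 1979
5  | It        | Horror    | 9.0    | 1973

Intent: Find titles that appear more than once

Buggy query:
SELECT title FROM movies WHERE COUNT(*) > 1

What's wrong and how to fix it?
Bug: COUNT(*) is an aggregate and cannot be used in WHERE

Fix: Group first, then use HAVING for the count condition

Corrected query:
SELECT title FROM movies GROUP BY title HAVING COUNT(*) > 1

Result:
(no rows)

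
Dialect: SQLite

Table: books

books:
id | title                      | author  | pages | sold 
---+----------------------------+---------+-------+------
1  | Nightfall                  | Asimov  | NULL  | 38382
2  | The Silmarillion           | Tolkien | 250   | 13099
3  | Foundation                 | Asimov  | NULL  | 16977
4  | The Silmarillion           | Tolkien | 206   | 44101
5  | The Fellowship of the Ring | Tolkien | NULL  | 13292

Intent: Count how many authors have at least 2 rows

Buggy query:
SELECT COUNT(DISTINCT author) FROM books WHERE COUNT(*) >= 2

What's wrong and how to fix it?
Bug: WHERE filters individual rows, not groups, so a group-level COUNT is invalid there

Fix: Group first with HAVING COUNT(*) >= 2, then COUNT the resulting groups

Corrected query:
SELECT COUNT(*) FROM (SELECT author FROM books GROUP BY author HAVING COUNT(*) >= 2)

Result:
COUNT(*)
--------
2       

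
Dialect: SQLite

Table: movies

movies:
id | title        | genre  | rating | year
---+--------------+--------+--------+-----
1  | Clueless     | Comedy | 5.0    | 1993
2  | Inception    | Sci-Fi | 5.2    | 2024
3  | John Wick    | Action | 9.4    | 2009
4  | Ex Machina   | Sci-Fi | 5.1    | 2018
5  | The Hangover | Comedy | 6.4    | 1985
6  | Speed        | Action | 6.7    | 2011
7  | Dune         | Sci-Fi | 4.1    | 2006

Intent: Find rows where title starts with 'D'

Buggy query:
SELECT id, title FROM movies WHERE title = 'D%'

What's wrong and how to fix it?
Bug: Wildcards only work with LIKE; '=' treats '%' as a literal character

Fix: Use LIKE for wildcard pattern matching

Corrected query:
SELECT id, title FROM movies WHERE title LIKE 'D%'

Result:
id | title
---+------
7  | Dune 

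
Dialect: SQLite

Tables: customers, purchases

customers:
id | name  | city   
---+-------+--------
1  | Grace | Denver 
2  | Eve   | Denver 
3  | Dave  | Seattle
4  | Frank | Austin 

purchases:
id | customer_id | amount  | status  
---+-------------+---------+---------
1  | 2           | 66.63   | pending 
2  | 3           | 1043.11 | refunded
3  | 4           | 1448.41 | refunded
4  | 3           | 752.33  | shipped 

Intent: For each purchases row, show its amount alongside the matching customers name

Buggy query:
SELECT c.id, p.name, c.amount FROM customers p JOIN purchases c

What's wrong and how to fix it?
Bug: Missing join condition: each purchases row is matched to all customers rows instead of just its own

Fix: Specify the join condition linking the foreign key to the parent id

Corrected query:
SELECT c.id, p.name, c.amount FROM customers p JOIN purchases c ON c.customer_id = p.id

Result:
id | name  | amount 
---+-------+--------
1  | Eve   | 66.63  
2  | Dave  | 1043.11
3  | Frank | 1448.41
4  | Dave  | 752.33 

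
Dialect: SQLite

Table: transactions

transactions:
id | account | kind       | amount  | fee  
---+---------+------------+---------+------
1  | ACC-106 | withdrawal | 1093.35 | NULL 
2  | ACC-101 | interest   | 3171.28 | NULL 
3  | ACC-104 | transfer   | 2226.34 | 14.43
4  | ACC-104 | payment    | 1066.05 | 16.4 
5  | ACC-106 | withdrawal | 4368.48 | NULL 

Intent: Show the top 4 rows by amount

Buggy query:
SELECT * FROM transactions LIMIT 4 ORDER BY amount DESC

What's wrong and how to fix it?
Bug: ORDER BY cannot follow LIMIT; LIMIT is the final clause

Fix: Sort with ORDER BY, then apply LIMIT

Corrected query:
SELECT * FROM transactions ORDER BY amount DESC LIMIT 4

Result:
id | account | kind       | amount  | fee  
---+---------+------------+---------+------
5  | ACC-106 | withdrawal | 4368.48 | NULL 
2  | ACC-101 | interest   | 3171.28 | NULL 
3  | ACC-104 | transfer   | 2226.34 | 14.43
1  | ACC-106 | withdrawal | 1093.35 | NULL 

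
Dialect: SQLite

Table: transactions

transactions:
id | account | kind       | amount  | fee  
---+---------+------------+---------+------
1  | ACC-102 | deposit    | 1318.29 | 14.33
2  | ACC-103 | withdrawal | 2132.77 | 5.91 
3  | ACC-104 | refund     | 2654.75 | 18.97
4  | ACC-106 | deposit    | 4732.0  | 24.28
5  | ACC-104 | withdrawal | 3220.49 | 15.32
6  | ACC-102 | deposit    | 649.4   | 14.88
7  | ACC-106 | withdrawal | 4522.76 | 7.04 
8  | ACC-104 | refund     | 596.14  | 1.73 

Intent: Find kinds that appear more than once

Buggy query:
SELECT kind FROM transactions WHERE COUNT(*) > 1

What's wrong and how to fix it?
Bug: WHERE can't reference COUNT(*); aggregates are computed after WHERE

Fix: Group first, then use HAVING for the count condition

Corrected query:
SELECT kind FROM transactions GROUP BY kind HAVING COUNT(*) > 1

Result:
kind      
----------
deposit   
refund    
withdrawal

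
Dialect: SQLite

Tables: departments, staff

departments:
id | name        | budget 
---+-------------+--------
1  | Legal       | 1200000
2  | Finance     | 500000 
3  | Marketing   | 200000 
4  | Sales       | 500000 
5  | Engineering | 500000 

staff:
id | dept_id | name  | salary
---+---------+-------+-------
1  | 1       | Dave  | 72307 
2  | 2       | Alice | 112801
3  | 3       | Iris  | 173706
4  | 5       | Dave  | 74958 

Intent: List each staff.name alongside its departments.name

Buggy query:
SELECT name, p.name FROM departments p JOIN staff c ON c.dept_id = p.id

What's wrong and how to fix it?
Bug: Both tables have a 'name' column; the unqualified reference is ambiguous

Fix: Qualify the column with its table alias (c.name)

Corrected query:
SELECT c.name, p.name FROM departments p JOIN staff c ON c.dept_id = p.id

Result:
name  | name       
------+------------
Dave  | Legal      
Alice | Finance    
Iris  | Marketing  
Dave  | Engineering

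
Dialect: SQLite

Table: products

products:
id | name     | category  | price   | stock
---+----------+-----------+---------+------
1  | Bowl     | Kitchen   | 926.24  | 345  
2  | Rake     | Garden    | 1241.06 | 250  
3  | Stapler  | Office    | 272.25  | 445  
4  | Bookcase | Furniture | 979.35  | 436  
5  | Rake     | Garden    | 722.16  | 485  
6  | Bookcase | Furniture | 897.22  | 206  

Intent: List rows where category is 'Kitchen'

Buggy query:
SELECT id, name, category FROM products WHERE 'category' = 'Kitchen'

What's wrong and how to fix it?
Bug: 'category' in single quotes is a string literal, not the column; the comparison is literal-vs-literal and never true

Fix: Remove the quotes around the column name (or use double quotes for an identifier)

Corrected query:
SELECT id, name, category FROM products WHERE category = 'Kitchen'

Result:
id | name | category
---+------+---------
1  | Bowl | Kitchen 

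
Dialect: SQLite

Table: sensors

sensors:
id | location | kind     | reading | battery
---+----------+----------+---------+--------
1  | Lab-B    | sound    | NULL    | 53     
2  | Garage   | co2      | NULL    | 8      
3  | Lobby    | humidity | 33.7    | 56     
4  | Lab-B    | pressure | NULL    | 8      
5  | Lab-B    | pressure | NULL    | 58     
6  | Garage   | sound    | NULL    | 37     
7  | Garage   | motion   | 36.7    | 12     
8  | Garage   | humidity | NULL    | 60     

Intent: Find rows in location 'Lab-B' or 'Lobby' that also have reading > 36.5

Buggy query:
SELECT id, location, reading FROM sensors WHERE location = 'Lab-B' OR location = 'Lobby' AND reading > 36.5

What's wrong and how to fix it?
Bug: AND binds tighter than OR, so this parses as location = 'Lab-B' OR (location = 'Lobby' AND reading > 36.5)

Fix: Group the OR with parentheses (or use IN), then AND the threshold

Corrected query:
SELECT id, location, reading FROM sensors WHERE (location = 'Lab-B' OR location = 'Lobby') AND reading > 36.5

Result:
(no rows)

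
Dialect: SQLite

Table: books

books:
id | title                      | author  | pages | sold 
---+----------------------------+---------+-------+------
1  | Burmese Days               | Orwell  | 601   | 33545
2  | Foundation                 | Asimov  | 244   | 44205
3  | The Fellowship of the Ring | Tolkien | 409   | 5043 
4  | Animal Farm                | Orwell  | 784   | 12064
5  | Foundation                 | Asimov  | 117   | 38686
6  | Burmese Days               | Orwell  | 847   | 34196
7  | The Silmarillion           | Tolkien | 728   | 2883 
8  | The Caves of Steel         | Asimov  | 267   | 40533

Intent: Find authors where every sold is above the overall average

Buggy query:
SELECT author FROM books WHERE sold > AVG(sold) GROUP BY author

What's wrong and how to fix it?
Bug: WHERE evaluates per row before aggregation, so AVG() is unavailable

Fix: Compute the overall average in a scalar subquery and compare each group's MIN against it in HAVING

Corrected query:
SELECT author FROM books GROUP BY author HAVING MIN(sold) > (SELECT AVG(sold) FROM books)

Result:
author
------
Asimov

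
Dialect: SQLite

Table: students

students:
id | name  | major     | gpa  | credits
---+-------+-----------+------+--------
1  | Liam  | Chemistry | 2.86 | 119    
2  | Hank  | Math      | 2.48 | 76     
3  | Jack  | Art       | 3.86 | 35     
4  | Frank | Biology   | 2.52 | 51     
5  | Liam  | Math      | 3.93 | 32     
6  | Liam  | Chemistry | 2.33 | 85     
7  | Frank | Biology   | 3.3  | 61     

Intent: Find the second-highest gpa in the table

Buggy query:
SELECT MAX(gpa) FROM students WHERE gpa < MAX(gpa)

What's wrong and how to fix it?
Bug: The inner MAX is an aggregate inside WHERE, which is not allowed

Fix: Compute the overall MAX in a subquery, then take MAX of rows below it

Corrected query:
SELECT MAX(gpa) FROM students WHERE gpa < (SELECT MAX(gpa) FROM students)

Result:
MAX(gpa)
--------
3.86    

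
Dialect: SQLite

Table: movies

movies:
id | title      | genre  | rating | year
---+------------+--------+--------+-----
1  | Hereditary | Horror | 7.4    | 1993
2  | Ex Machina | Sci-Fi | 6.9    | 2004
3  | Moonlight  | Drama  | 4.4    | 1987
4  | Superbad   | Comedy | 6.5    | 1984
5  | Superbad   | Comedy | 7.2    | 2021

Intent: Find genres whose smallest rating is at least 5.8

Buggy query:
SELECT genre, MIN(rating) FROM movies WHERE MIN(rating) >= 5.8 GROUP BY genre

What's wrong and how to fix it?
Bug: Aggregates like MIN are computed per group after WHERE runs

Fix: Replace WHERE with HAVING after the GROUP BY

Corrected query:
SELECT genre, MIN(rating) FROM movies GROUP BY genre HAVING MIN(rating) >= 5.8

Result:
genre  | MIN(rating)
-------+------------
Comedy | 6.5        
Horror | 7.4        
Sci-Fi | 6.9        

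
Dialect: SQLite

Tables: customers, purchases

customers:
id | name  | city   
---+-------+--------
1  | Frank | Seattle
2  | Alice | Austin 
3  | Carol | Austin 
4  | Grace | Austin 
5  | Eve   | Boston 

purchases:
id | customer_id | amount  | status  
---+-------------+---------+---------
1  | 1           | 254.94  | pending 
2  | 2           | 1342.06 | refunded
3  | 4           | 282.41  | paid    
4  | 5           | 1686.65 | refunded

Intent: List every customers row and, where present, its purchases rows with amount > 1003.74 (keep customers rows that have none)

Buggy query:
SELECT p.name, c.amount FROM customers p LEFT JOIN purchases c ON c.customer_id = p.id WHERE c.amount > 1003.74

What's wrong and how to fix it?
Bug: A WHERE condition on the right-hand table after LEFT JOIN drops unmatched parents

Fix: Put 'c.amount > 1003.74' in the JOIN's ON clause instead of WHERE

Corrected query:
SELECT p.name, c.amount FROM customers p LEFT JOIN purchases c ON c.customer_id = p.id AND c.amount > 1003.74

Result:
name  | amount 
------+--------
Frank | NULL   
Alice | 1342.06
Carol | NULL   
Grace | NULL   
Eve   | 1686.65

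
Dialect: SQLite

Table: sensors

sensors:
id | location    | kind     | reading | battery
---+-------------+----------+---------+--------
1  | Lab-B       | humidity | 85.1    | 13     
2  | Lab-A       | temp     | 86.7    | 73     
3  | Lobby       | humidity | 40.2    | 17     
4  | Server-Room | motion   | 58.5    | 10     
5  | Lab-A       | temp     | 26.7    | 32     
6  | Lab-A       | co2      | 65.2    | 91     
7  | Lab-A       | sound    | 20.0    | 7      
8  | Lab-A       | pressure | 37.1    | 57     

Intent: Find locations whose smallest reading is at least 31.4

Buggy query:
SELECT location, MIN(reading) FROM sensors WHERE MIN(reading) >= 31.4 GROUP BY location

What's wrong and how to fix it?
Bug: MIN() in WHERE is a misuse of aggregate

Fix: Use HAVING for the per-group MIN condition

Corrected query:
SELECT location, MIN(reading) FROM sensors GROUP BY location HAVING MIN(reading) >= 31.4

Result:
location    | MIN(reading)
------------+-------------
Lab-B       | 85.1        
Lobby       | 40.2        
Server-Room | 58.5        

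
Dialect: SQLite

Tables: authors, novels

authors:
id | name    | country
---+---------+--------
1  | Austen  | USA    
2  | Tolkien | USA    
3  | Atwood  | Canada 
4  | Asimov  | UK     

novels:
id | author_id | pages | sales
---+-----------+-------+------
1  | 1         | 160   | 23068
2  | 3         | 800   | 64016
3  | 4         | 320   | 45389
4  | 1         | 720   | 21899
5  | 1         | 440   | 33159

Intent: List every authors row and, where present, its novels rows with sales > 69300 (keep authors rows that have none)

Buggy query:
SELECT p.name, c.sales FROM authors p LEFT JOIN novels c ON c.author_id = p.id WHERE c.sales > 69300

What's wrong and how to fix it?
Bug: A WHERE condition on the right-hand table after LEFT JOIN drops unmatched parents

Fix: Move the right-table condition into the ON clause so unmatched parents are kept

Corrected query:
SELECT p.name, c.sales FROM authors p LEFT JOIN novels c ON c.author_id = p.id AND c.sales > 69300

Result:
name    | sales
--------+------
Austen  | NULL 
Tolkien | NULL 
Atwood  | NULL 
Asimov  | NULL 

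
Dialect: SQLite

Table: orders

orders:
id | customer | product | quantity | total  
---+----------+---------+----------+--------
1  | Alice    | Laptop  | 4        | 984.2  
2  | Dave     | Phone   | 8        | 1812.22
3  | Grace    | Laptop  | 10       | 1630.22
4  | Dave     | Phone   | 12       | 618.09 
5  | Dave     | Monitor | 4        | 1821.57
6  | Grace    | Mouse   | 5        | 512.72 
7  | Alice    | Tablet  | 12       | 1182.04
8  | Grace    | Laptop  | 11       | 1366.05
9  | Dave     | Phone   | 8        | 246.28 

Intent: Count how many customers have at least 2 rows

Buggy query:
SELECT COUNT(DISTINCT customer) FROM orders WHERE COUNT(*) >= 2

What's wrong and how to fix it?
Bug: WHERE filters individual rows, not groups, so a group-level COUNT is invalid there

Fix: Group first with HAVING COUNT(*) >= 2, then COUNT the resulting groups

Corrected query:
SELECT COUNT(*) FROM (SELECT customer FROM orders GROUP BY customer HAVING COUNT(*) >= 2)

Result:
COUNT(*)
--------
3       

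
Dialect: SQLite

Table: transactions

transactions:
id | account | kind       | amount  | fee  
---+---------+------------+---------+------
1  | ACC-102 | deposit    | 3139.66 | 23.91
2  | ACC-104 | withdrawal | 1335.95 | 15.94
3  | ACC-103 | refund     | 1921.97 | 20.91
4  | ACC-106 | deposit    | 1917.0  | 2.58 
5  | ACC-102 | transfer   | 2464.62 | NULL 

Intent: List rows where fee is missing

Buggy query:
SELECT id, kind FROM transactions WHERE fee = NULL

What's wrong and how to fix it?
Bug: Comparing to NULL with '=' never matches; NULL = NULL is unknown, not true

Fix: Replace '= NULL' with 'IS NULL'

Corrected query:
SELECT id, kind FROM transactions WHERE fee IS NULL

Result:
id | kind    
---+---------
5  | transfer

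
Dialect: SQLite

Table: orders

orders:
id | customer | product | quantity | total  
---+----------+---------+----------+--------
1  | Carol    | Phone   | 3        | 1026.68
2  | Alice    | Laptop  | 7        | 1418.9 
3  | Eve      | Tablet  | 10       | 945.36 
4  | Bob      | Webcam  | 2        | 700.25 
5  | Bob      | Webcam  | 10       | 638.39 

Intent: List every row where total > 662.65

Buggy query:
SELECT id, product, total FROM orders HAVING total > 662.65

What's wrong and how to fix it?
Bug: HAVING filters the output of aggregation, but this query has no GROUP BY and no aggregate functions, so SQLite rejects it (HAVING clause on a non-aggregate query); the condition here is per row

Fix: Use WHERE for row-level filtering

Corrected query:
SELECT id, product, total FROM orders WHERE total > 662.65

Result:
id | product | total  
---+---------+--------
1  | Phone   | 1026.68
2  | Laptop  | 1418.9 
3  | Tablet  | 945.36 
4  | Webcam  | 700.25 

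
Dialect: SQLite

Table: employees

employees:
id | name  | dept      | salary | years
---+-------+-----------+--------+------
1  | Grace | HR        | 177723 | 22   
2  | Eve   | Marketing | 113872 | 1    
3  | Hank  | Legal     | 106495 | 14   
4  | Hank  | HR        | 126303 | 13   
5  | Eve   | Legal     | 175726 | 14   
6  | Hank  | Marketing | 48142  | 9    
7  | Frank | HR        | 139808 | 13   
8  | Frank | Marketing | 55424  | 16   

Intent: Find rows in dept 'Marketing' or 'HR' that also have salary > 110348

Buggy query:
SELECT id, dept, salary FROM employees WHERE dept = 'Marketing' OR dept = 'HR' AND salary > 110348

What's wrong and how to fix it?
Bug: AND binds tighter than OR, so this parses as dept = 'Marketing' OR (dept = 'HR' AND salary > 110348)

Fix: Group the OR with parentheses (or use IN), then AND the threshold

Corrected query:
SELECT id, dept, salary FROM employees WHERE (dept = 'Marketing' OR dept = 'HR') AND salary > 110348

Result:
id | dept      | salary
---+-----------+-------
1  | HR        | 177723
2  | Marketing | 113872
4  | HR        | 126303
7  | HR        | 139808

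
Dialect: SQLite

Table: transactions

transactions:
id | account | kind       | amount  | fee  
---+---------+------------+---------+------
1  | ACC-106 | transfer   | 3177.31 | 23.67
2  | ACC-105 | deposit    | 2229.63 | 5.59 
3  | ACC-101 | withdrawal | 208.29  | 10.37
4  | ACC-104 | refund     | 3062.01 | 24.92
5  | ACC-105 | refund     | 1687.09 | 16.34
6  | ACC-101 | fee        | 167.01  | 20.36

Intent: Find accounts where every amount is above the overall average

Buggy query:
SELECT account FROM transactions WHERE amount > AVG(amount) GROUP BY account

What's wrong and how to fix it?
Bug: AVG() is an aggregate; it can't sit directly in WHERE

Fix: Use a subquery for AVG and a HAVING MIN(...) filter so the condition holds for every row in the group

Corrected query:
SELECT account FROM transactions GROUP BY account HAVING MIN(amount) > (SELECT AVG(amount) FROM transactions)

Result:
account
-------
ACC-104
ACC-106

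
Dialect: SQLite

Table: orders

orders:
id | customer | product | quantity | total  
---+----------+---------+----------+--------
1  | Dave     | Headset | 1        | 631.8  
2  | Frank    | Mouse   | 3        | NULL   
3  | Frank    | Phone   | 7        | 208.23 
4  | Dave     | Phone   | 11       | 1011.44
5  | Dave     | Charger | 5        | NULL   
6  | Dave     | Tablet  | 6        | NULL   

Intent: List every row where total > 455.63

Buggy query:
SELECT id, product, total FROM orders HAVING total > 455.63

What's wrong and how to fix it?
Bug: This is a non-aggregate query (no GROUP BY, no aggregates), so in SQLite the HAVING clause is invalid here; a row-level condition belongs in WHERE

Fix: Use WHERE for row-level filtering

Corrected query:
SELECT id, product, total FROM orders WHERE total > 455.63

Result:
id | product | total  
---+---------+--------
1  | Headset | 631.8  
4  | Phone   | 1011.44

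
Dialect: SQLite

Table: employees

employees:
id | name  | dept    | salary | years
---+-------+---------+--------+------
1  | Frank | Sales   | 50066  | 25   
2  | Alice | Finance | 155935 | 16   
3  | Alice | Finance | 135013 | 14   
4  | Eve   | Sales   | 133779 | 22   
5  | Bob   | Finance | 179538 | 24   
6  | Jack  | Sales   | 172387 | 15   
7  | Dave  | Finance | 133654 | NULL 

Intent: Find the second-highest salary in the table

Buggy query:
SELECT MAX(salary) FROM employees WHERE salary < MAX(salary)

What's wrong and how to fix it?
Bug: MAX(salary) on the right of the comparison is an aggregate-in-WHERE error

Fix: Compute the overall MAX in a subquery, then take MAX of rows below it

Corrected query:
SELECT MAX(salary) FROM employees WHERE salary < (SELECT MAX(salary) FROM employees)

Result:
MAX(salary)
-----------
172387     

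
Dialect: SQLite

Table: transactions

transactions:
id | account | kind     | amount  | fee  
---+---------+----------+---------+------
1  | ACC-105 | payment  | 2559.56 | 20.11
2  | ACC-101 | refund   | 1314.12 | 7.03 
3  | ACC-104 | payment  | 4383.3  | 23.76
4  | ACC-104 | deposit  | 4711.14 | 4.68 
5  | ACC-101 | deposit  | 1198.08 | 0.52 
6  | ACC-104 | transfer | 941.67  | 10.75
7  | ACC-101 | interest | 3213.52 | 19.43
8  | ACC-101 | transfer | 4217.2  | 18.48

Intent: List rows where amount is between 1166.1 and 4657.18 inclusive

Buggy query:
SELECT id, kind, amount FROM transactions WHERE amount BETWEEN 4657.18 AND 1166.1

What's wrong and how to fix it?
Bug: BETWEEN expects the lower bound first; with 4657.18 AND 1166.1 the range is empty

Fix: Swap the bounds so the smaller value comes first

Corrected query:
SELECT id, kind, amount FROM transactions WHERE amount BETWEEN 1166.1 AND 4657.18

Result:
id | kind     | amount 
---+----------+--------
1  | payment  | 2559.56
2  | refund   | 1314.12
3  | payment  | 4383.3 
5  | deposit  | 1198.08
7  | interest | 3213.52
8  | transfer | 4217.2 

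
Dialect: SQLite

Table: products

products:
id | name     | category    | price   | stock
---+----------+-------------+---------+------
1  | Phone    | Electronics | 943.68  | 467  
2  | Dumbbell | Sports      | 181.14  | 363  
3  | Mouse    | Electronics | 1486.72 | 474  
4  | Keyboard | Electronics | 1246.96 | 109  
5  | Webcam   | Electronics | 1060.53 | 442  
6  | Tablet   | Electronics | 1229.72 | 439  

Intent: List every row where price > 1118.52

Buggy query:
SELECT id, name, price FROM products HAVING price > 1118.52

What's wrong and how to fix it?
Bug: HAVING filters the output of aggregation, but this query has no GROUP BY and no aggregate functions, so SQLite rejects it (HAVING clause on a non-aggregate query); the condition here is per row

Fix: Replace HAVING with WHERE since the condition applies to individual rows

Corrected query:
SELECT id, name, price FROM products WHERE price > 1118.52

Result:
id | name     | price  
---+----------+--------
3  | Mouse    | 1486.72
4  | Keyboard | 1246.96
6  | Tablet   | 1229.72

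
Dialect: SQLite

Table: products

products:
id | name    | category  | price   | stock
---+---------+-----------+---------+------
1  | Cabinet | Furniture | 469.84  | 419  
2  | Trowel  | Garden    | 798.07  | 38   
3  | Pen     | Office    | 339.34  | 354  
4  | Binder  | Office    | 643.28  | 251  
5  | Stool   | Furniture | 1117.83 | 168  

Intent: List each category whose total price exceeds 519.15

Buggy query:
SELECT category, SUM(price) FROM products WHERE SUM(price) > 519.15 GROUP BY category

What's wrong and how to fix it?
Bug: Aggregate functions cannot appear in a WHERE clause

Fix: Move the aggregate condition to a HAVING clause

Corrected query:
SELECT category, SUM(price) FROM products GROUP BY category HAVING SUM(price) > 519.15

Result:
category  | SUM(price)
----------+-----------
Furniture | 1587.67   
Garden    | 798.07    
Office    | 982.62    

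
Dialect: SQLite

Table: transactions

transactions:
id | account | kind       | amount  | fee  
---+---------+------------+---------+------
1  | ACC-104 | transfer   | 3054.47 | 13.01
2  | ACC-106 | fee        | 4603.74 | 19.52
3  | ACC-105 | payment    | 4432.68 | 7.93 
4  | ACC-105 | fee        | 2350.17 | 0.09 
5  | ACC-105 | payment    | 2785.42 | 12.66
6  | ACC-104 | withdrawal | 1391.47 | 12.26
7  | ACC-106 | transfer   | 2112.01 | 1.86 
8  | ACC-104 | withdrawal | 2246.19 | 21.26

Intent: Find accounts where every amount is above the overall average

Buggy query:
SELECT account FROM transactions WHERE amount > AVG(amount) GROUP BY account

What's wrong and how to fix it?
Bug: AVG() is an aggregate; it can't sit directly in WHERE

Fix: Compute the overall average in a scalar subquery and compare each group's MIN against it in HAVING

Corrected query:
SELECT account FROM transactions GROUP BY account HAVING MIN(amount) > (SELECT AVG(amount) FROM transactions)

Result:
(no rows)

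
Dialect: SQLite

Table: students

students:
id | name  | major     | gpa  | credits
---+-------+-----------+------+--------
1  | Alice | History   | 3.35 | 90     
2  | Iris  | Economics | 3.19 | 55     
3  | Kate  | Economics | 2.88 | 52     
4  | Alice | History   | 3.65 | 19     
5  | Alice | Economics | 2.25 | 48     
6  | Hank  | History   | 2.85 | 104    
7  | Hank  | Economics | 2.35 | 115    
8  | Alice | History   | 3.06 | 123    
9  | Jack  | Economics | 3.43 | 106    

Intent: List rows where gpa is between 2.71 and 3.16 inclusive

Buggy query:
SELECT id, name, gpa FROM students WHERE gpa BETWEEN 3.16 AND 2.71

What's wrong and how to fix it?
Bug: BETWEEN expects the lower bound first; with 3.16 AND 2.71 the range is empty

Fix: Write BETWEEN 2.71 AND 3.16

Corrected query:
SELECT id, name, gpa FROM students WHERE gpa BETWEEN 2.71 AND 3.16

Result:
id | name  | gpa 
---+-------+-----
3  | Kate  | 2.88
6  | Hank  | 2.85
8  | Alice | 3.06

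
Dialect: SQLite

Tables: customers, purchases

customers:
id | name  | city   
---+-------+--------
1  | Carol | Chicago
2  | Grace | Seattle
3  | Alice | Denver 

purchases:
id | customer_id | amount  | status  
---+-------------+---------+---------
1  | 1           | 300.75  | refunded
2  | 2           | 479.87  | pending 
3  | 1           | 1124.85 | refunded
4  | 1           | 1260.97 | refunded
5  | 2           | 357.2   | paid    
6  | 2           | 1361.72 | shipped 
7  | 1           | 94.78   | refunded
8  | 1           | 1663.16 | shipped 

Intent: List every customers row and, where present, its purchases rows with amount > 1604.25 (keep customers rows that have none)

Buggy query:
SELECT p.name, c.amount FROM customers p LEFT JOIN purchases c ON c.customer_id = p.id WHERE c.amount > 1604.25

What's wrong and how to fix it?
Bug: A WHERE condition on the right-hand table after LEFT JOIN drops unmatched parents

Fix: Put 'c.amount > 1604.25' in the JOIN's ON clause instead of WHERE

Corrected query:
SELECT p.name, c.amount FROM customers p LEFT JOIN purchases c ON c.customer_id = p.id AND c.amount > 1604.25

Result:
name  | amount 
------+--------
Carol | 1663.16
Grace | NULL   
Alice | NULL   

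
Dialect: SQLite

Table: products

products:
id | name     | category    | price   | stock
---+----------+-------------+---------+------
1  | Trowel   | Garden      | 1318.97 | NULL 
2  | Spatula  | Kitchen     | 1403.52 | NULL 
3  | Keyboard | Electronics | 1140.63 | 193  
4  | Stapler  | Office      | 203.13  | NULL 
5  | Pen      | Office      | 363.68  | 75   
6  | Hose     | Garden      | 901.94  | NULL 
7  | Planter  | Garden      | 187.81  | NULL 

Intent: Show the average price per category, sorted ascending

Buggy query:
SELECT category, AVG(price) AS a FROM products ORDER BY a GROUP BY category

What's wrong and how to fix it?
Bug: GROUP BY must precede ORDER BY

Fix: Reorder: SELECT … FROM … GROUP BY … ORDER BY …

Corrected query:
SELECT category, AVG(price) AS a FROM products GROUP BY category ORDER BY a

Result:
category    | a         
------------+-----------
Office      | 283.405   
Garden      | 802.906667
Electronics | 1140.63   
Kitchen     | 1403.52   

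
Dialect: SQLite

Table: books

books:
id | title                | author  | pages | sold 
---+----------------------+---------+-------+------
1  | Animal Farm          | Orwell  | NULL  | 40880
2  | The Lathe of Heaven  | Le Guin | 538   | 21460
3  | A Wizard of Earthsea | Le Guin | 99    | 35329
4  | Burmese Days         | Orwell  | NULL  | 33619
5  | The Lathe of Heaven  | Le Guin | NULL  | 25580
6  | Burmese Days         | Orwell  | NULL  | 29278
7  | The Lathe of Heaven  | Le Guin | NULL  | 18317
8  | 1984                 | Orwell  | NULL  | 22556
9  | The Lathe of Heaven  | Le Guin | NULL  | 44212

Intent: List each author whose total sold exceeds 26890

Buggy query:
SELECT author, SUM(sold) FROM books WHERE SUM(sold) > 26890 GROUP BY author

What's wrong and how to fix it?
Bug: SUM(sold) is an aggregate, but WHERE filters rows before aggregation

Fix: Use HAVING (which filters groups after aggregation) instead of WHERE

Corrected query:
SELECT author, SUM(sold) FROM books GROUP BY author HAVING SUM(sold) > 26890

Result:
author  | SUM(sold)
--------+----------
Le Guin | 144898   
Orwell  | 126333   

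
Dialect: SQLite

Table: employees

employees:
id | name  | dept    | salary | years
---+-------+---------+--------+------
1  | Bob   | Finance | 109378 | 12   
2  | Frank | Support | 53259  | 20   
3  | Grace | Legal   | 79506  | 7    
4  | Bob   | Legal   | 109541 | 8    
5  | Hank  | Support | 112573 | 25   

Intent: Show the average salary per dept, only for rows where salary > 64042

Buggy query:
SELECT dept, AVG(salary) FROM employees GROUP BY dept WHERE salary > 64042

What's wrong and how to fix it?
Bug: WHERE cannot follow GROUP BY

Fix: Place WHERE between FROM and GROUP BY

Corrected query:
SELECT dept, AVG(salary) FROM employees WHERE salary > 64042 GROUP BY dept

Result:
dept    | AVG(salary)
--------+------------
Finance | 109378     
Legal   | 94523.5    
Support | 112573     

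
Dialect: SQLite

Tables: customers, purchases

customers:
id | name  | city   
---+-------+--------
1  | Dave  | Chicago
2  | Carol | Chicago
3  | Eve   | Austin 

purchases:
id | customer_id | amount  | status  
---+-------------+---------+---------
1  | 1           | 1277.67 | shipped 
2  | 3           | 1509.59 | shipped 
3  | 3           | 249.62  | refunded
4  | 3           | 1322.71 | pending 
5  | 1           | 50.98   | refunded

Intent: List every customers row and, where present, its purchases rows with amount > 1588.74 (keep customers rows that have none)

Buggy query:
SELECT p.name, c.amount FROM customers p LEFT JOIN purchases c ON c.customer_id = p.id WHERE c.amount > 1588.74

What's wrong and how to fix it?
Bug: A WHERE condition on the right-hand table after LEFT JOIN drops unmatched parents

Fix: Put 'c.amount > 1588.74' in the JOIN's ON clause instead of WHERE

Corrected query:
SELECT p.name, c.amount FROM customers p LEFT JOIN purchases c ON c.customer_id = p.id AND c.amount > 1588.74

Result:
name  | amount
------+-------
Dave  | NULL  
Carol | NULL  
Eve   | NULL  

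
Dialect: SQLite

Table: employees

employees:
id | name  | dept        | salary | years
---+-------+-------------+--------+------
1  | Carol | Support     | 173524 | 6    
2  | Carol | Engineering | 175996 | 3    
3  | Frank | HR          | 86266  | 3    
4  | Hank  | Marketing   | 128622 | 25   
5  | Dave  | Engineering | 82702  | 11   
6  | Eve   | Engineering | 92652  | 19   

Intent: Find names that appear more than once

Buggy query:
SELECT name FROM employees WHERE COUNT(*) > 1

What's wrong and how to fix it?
Bug: COUNT(*) is an aggregate and cannot be used in WHERE

Fix: GROUP BY name, then filter groups with HAVING COUNT(*) > 1

Corrected query:
SELECT name FROM employees GROUP BY name HAVING COUNT(*) > 1

Result:
name 
-----
Carol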